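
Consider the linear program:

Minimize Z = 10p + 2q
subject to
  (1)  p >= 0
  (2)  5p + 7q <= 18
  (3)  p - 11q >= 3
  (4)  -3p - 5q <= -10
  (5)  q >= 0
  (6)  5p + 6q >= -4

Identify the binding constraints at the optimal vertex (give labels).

Corner points and Z = 10p + 2q:
  (219/62, 3/62) → Z = 1098/31
  (18/5, 0) → Z = 36
  (125/38, 1/38) → Z = 626/19
  (10/3, 0) → Z = 100/3

The minimum is at (125/38, 1/38). Substituting into each constraint, equality holds for (3) and (4); the remaining constraints have slack.

(3) and (4)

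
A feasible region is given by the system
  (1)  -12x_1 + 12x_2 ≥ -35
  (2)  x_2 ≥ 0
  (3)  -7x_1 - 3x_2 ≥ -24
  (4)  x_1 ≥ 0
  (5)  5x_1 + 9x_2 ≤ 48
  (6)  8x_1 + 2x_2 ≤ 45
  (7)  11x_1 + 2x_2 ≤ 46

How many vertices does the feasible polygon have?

5

The feasible vertices (each the meet of two boundaries and inside every other half-plane) are:
  (35/12, 0)
  (131/40, 43/120)
  (0, 0)
  (3/2, 9/2)
  (0, 16/3)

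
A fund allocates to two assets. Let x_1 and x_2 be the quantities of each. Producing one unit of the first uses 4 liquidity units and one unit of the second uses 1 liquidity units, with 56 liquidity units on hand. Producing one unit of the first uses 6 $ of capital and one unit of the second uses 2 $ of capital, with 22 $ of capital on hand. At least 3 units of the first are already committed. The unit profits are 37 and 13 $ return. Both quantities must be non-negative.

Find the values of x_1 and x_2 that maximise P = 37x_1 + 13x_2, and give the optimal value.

Feasible corners and P = 37x_1 + 13x_2:
  (11/3, 0) → P = 407/3
  (3, 0) → P = 111
  (3, 2) → P = 137

The optimum lies where 6x_1 + 2x_2 = 22 and x_1 = 3.
Solving simultaneously gives x_1 = 3, x_2 = 2.

x_1 = 3, x_2 = 2, maximum P = 137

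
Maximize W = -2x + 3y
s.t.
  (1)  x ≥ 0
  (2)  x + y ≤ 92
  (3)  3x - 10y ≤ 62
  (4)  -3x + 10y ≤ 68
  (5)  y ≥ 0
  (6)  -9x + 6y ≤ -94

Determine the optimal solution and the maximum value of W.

x = 337/18, y = 149/12, maximum W = -7/36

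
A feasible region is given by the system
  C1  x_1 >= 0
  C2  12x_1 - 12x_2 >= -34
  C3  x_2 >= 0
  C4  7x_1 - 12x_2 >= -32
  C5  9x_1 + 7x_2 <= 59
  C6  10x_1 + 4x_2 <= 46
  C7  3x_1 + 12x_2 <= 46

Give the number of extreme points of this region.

5

The feasible vertices (each the meet of two boundaries and inside every other half-plane) are:
  (0, 0)
  (0, 8/3)
  (23/5, 0)
  (7/5, 209/60)
  (92/27, 161/54)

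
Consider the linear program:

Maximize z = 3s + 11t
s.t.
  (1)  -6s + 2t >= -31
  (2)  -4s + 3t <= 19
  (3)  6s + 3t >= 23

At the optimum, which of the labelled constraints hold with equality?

Extreme points and z = 3s + 11t:
  (131/10, 119/5) → z = 3011/10
  (139/30, -8/5) → z = -37/10
  (2/5, 103/15) → z = 1151/15

The maximum is at (131/10, 119/5). Substituting into each constraint, equality holds for (1) and (2); the remaining constraints have slack.

(1) and (2)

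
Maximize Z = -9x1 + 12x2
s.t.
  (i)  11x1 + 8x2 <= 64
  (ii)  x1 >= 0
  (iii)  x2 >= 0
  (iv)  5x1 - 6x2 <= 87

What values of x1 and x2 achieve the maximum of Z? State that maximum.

Extreme points and Z = -9x1 + 12x2:
  (0, 8) → Z = 96
  (64/11, 0) → Z = -576/11
  (0, 0) → Z = 0

At the optimal vertex, 11x1 + 8x2 = 64 and x1 = 0.
Solving simultaneously gives x1 = 0, x2 = 8.

x1 = 0, x2 = 8, maximum Z = 96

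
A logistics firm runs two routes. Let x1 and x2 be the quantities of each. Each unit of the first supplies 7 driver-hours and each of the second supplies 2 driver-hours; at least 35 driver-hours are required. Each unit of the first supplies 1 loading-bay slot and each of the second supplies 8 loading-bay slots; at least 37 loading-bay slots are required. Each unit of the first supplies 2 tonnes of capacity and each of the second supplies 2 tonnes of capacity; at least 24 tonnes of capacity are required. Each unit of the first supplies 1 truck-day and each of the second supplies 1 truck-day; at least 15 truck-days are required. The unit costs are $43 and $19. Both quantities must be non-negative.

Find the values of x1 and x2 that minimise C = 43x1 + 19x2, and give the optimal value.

The feasible region is unbounded (it extends along (0, 1), (1, 0)), but C strictly increases along every unbounded feasible direction, so there is no improving ray and the minimum is attained at a vertex.

At the optimal vertex, 7x1 + 2x2 = 35 and x1 + x2 = 15.
Solving simultaneously gives x1 = 1, x2 = 14.

x1 = 1, x2 = 14, minimum C = 309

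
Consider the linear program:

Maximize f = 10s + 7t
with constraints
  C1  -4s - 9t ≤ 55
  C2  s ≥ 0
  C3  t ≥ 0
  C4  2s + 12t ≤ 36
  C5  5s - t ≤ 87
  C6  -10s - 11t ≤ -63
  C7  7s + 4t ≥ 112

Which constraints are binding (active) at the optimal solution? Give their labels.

C4 and C5

Extreme points and f = 10s + 7t:
  (87/5, 0) → f = 174
  (16, 0) → f = 160
  (540/31, 3/31) → f = 5421/31
  (300/19, 7/19) → f = 3049/19

The maximum is at (540/31, 3/31). Substituting into each constraint, equality holds for C4 and C5; the remaining constraints have slack.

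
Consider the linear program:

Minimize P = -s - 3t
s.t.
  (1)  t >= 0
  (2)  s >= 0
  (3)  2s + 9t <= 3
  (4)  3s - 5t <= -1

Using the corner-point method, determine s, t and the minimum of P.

Extreme points and P = -s - 3t:
  (0, 1/3) → P = -1
  (0, 1/5) → P = -3/5
  (6/37, 11/37) → P = -39/37

At the optimal vertex, 2s + 9t = 3 and 3s - 5t = -1.
Solving simultaneously gives s = 6/37, t = 11/37.

s = 6/37, t = 11/37, minimum P = -39/37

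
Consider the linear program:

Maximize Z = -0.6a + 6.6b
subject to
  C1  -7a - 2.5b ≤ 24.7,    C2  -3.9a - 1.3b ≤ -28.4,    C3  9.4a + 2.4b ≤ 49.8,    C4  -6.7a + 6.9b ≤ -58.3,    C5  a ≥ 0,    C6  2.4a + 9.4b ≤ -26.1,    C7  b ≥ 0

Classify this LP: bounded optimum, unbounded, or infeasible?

infeasible

The boundaries 2.4a + 9.4b = -26.1 and b = 0 meet at (-10.875, 0), but that point violates -7a - 2.5b ≤ 24.7. Every candidate vertex is excluded by some other constraint, so the feasible region is empty.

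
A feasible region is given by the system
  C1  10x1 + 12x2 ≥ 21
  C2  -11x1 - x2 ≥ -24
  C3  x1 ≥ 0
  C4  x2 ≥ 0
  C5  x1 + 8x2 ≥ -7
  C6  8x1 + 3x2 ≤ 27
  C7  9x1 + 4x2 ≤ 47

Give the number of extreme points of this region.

5

Pairwise boundary intersections that survive every other constraint:
  (0, 7/4)
  (21/10, 0)
  (24/11, 0)
  (9/5, 21/5)
  (0, 9)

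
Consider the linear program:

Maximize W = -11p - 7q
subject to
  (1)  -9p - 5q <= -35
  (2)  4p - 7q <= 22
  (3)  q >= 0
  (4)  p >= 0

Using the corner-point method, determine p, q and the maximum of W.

Corner points and W = -11p - 7q:
  (35/9, 0) → W = -385/9
  (0, 7) → W = -49
  (11/2, 0) → W = -121/2
The feasible region is unbounded (it extends along (0, 1), (7, 4)), but W strictly decreases along every unbounded feasible direction, so there is no improving ray and the maximum is attained at a vertex.

The binding constraints are -9p - 5q = -35 and q = 0.
Solving simultaneously gives p = 35/9, q = 0.

p = 35/9, q = 0, maximum W = -385/9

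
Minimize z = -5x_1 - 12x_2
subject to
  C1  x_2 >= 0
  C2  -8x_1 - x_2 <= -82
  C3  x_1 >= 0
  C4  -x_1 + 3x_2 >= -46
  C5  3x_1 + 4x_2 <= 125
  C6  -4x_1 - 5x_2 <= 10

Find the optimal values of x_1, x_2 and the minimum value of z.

x_1 = 7, x_2 = 26, minimum z = -347

Corner points and z = -5x_1 - 12x_2:
  (41/4, 0) → z = -205/4
  (125/3, 0) → z = -625/3
  (7, 26) → z = -347

At the optimal vertex, -8x_1 - x_2 = -82 and 3x_1 + 4x_2 = 125.
Solving simultaneously gives x_1 = 7, x_2 = 26.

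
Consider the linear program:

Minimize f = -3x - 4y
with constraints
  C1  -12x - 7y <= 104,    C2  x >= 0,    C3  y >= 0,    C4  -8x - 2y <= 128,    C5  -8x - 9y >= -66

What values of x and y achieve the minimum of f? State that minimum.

x = 0, y = 22/3, minimum f = -88/3

Feasible corners and f = -3x - 4y:
  (0, 0) → f = 0
  (0, 22/3) → f = -88/3
  (33/4, 0) → f = -99/4

At the optimal vertex, x = 0 and -8x - 9y = -66.
Solving simultaneously gives x = 0, y = 22/3.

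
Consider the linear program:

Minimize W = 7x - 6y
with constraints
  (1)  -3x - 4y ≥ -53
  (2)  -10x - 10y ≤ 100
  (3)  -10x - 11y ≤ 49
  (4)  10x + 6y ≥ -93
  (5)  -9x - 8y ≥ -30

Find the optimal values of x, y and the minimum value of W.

Vertices and W = 7x - 6y:
  (-345/11, 809/22) → W = -4842/11
  (-76/3, 129/4) → W = -2225/6
  (-729/50, 44/5) → W = -7743/50
  (38, -39) → W = 500

x = -345/11, y = 809/22, minimum W = -4842/11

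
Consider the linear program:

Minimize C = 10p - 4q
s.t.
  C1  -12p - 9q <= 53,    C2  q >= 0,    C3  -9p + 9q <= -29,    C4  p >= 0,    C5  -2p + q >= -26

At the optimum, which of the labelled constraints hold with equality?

Extreme points and C = 10p - 4q:
  (29/9, 0) → C = 290/9
  (13, 0) → C = 130
  (205/9, 176/9) → C = 1346/9

The minimum is at (29/9, 0). Substituting into each constraint, equality holds for C2 and C3; the remaining constraints have slack.

C2 and C3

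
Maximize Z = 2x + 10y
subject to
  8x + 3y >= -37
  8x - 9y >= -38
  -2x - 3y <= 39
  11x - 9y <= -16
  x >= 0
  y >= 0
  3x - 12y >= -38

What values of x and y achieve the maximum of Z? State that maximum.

x = 10/7, y = 74/21, maximum Z = 800/21

Corner points and Z = 2x + 10y:
  (0, 16/9) → Z = 160/9
  (10/7, 74/21) → Z = 800/21
  (0, 19/6) → Z = 95/3

At the optimal vertex, 11x - 9y = -16 and 3x - 12y = -38.
Solving simultaneously gives x = 10/7, y = 74/21.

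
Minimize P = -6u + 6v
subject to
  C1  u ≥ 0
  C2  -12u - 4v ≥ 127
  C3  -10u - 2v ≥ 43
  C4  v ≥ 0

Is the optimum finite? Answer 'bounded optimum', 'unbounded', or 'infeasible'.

infeasible

The boundaries u = 0 and -12u - 4v = 127 meet at (0, -127/4), but that point violates v ≥ 0. Every candidate vertex is excluded by some other constraint, so the feasible region is empty.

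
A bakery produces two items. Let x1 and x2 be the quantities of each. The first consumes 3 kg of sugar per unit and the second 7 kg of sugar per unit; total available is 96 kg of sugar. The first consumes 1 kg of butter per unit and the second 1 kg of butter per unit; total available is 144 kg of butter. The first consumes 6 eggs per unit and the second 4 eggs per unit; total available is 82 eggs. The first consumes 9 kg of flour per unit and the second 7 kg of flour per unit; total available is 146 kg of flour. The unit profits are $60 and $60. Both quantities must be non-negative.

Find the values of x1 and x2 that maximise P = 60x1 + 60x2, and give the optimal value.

Feasible corners and P = 60x1 + 60x2:
  (0, 0) → P = 0
  (0, 96/7) → P = 5760/7
  (41/3, 0) → P = 820
  (19/3, 11) → P = 1040

The binding constraints are 3x1 + 7x2 = 96 and 6x1 + 4x2 = 82.
Solving simultaneously gives x1 = 19/3, x2 = 11.

x1 = 19/3, x2 = 11, maximum P = 1040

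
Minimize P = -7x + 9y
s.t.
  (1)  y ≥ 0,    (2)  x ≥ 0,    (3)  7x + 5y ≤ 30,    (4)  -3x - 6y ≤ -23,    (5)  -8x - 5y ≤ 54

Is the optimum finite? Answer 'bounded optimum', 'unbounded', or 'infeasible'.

Feasible corners and P = -7x + 9y:
  (0, 6) → P = 54
  (0, 23/6) → P = 69/2
  (65/27, 71/27) → P = 184/27
The feasible region has finitely many vertices and no improving ray; the minimum is 184/27 at (65/27, 71/27).

bounded optimum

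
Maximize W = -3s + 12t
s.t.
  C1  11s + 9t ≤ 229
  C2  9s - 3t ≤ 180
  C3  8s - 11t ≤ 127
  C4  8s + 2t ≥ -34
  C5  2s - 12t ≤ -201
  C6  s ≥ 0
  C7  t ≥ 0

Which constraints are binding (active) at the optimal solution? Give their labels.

Feasible corners and W = -3s + 12t:
  (313/50, 2669/150) → W = 9737/50
  (0, 229/9) → W = 916/3
  (0, 67/4) → W = 201

The maximum is at (0, 229/9). Substituting into each constraint, equality holds for C1 and C6; the remaining constraints have slack.

C1 and C6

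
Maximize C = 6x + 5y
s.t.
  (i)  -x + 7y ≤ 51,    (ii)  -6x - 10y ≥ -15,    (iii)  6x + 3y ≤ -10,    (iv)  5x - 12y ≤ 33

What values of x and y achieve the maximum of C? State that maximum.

Corner points and C = 6x + 5y:
  (-405/52, 321/52) → C = -825/52
  (-145/42, 25/7) → C = -20/7
  (-7/29, -248/87) → C = -1366/87
The feasible region is unbounded (it extends along (-7, -1), (-12, -5)), but C strictly decreases along every unbounded feasible direction, so there is no improving ray and the maximum is attained at a vertex.

The optimum lies where -6x - 10y = -15 and 6x + 3y = -10.
Solving simultaneously gives x = -145/42, y = 25/7.

x = -145/42, y = 25/7, maximum C = -20/7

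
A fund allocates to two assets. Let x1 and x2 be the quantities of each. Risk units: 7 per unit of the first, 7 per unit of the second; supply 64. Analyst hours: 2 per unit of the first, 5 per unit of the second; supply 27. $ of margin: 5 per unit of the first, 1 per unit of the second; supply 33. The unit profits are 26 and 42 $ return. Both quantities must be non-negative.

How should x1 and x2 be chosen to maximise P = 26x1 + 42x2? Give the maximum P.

x1 = 6, x2 = 3, maximum P = 282

Extreme points and P = 26x1 + 42x2:
  (0, 0) → P = 0
  (0, 27/5) → P = 1134/5
  (33/5, 0) → P = 858/5
  (6, 3) → P = 282

The optimum lies where 2x1 + 5x2 = 27 and 5x1 + x2 = 33.
Solving simultaneously gives x1 = 6, x2 = 3.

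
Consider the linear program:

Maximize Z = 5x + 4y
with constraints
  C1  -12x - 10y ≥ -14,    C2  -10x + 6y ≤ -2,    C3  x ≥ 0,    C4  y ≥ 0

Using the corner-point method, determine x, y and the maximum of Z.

x = 7/6, y = 0, maximum Z = 35/6

At the optimal vertex, -12x - 10y = -14 and y = 0.
Solving simultaneously gives x = 7/6, y = 0.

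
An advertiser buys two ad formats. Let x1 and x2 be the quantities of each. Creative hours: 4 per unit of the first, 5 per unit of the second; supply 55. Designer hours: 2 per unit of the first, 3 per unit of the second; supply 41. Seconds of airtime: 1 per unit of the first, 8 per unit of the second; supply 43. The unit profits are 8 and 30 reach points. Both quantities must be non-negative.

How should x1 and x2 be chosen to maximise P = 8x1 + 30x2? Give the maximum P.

x1 = 25/3, x2 = 13/3, maximum P = 590/3

Vertices and P = 8x1 + 30x2:
  (0, 0) → P = 0
  (0, 43/8) → P = 645/4
  (55/4, 0) → P = 110
  (25/3, 13/3) → P = 590/3

At the optimal vertex, 4x1 + 5x2 = 55 and x1 + 8x2 = 43.
Solving simultaneously gives x1 = 25/3, x2 = 13/3.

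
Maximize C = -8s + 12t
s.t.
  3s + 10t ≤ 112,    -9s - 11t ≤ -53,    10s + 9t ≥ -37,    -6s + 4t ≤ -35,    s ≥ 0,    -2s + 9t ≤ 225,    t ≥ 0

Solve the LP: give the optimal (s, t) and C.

Extreme points and C = -8s + 12t:
  (133/12, 63/8) → C = 35/6
  (112/3, 0) → C = -896/3
  (199/34, 1/34) → C = -790/17
  (53/9, 0) → C = -424/9

At the optimal vertex, 3s + 10t = 112 and -6s + 4t = -35.
Solving simultaneously gives s = 133/12, t = 63/8.

s = 133/12, t = 63/8, maximum C = 35/6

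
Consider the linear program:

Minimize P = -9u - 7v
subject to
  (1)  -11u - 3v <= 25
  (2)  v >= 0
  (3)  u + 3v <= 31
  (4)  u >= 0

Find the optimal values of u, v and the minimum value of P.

u = 31, v = 0, minimum P = -279

Feasible corners and P = -9u - 7v:
  (31, 0) → P = -279
  (0, 0) → P = 0
  (0, 31/3) → P = -217/3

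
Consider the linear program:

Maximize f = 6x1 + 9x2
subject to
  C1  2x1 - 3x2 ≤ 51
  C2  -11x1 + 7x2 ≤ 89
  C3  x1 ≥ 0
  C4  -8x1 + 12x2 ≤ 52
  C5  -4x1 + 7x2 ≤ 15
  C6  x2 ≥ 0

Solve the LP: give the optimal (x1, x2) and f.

x1 = 201, x2 = 117, maximum f = 2259

Extreme points and f = 6x1 + 9x2:
  (201, 117) → f = 2259
  (51/2, 0) → f = 153
  (0, 15/7) → f = 135/7
  (0, 0) → f = 0

The binding constraints are 2x1 - 3x2 = 51 and -4x1 + 7x2 = 15.
Solving simultaneously gives x1 = 201, x2 = 117.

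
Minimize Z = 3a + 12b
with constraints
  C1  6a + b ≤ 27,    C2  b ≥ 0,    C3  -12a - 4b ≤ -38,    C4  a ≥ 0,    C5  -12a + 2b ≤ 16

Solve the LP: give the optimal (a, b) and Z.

a = 19/6, b = 0, minimum Z = 19/2

Feasible corners and Z = 3a + 12b:
  (9/2, 0) → Z = 27/2
  (19/12, 35/2) → Z = 859/4
  (19/6, 0) → Z = 19/2
  (1/6, 9) → Z = 217/2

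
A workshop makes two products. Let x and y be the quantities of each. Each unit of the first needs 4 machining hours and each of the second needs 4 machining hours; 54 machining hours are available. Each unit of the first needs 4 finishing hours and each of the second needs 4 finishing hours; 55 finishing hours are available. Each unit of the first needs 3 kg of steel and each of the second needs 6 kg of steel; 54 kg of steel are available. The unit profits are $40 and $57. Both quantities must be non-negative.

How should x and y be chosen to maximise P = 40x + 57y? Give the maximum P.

Feasible corners and P = 40x + 57y:
  (0, 0) → P = 0
  (0, 9) → P = 513
  (27/2, 0) → P = 540
  (9, 9/2) → P = 1233/2

x = 9, y = 9/2, maximum P = 1233/2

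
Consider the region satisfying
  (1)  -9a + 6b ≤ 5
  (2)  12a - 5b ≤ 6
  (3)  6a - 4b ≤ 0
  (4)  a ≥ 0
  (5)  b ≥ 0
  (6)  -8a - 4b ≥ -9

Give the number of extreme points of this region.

Of the 14 pairwise boundary intersections, those satisfying every inequality are:
  (0, 5/6)
  (17/42, 121/84)
  (0, 0)
  (9/14, 27/28)

4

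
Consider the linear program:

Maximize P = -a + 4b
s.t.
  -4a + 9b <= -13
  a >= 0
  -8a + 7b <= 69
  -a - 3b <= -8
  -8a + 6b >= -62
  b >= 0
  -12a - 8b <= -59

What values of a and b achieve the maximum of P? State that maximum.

Vertices and P = -a + 4b:
  (37/7, 19/21) → P = -5/3
  (10, 3) → P = 2
  (39/5, 1/15) → P = -113/15

a = 10, b = 3, maximum P = 2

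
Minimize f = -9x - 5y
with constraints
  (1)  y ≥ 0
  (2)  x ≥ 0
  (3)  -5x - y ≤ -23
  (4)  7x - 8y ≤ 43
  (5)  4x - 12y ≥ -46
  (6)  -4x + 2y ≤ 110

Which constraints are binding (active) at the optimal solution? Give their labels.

(4) and (5)

Extreme points and f = -9x - 5y:
  (23/5, 0) → f = -207/5
  (43/7, 0) → f = -387/7
  (115/32, 161/32) → f = -115/2
  (17, 19/2) → f = -401/2

The minimum is at (17, 19/2). Substituting into each constraint, equality holds for (4) and (5); the remaining constraints have slack.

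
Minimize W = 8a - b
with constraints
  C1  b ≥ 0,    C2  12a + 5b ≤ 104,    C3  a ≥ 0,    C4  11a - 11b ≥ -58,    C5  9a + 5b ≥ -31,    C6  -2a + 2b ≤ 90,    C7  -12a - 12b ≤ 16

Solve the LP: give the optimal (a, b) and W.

a = 0, b = 58/11, minimum W = -58/11

Feasible corners and W = 8a - b:
  (26/3, 0) → W = 208/3
  (0, 0) → W = 0
  (854/187, 1840/187) → W = 4992/187
  (0, 58/11) → W = -58/11

The optimum lies where a = 0 and 11a - 11b = -58.
Solving simultaneously gives a = 0, b = 58/11.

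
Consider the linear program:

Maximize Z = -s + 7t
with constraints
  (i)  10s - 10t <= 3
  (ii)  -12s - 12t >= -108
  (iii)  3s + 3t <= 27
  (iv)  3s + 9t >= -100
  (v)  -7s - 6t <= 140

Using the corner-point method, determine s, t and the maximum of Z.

Corner points and Z = -s + 7t:
  (93/20, 87/20) → Z = 129/5
  (-973/120, -1009/120) → Z = -203/4
  (-194, 203) → Z = 1615
  (-44/3, -56/9) → Z = -260/9

s = -194, t = 203, maximum Z = 1615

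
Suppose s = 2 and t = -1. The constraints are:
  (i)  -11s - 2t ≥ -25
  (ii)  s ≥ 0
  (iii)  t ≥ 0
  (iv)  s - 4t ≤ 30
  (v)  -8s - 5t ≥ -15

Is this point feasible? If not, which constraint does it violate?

not feasible — violates (iii)

Constraint (iii): t = -1, which is not ≥ 0. All other constraints are satisfied.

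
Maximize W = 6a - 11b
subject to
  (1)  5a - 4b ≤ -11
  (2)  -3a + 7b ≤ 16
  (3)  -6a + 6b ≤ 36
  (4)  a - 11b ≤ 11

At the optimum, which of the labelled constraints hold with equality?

Corner points and W = 6a - 11b:
  (-13/23, 47/23) → W = -595/23
  (-55/17, -22/17) → W = -88/17
  (-13/2, -1/2) → W = -67/2
  (-77/10, -17/10) → W = -55/2

The maximum is at (-55/17, -22/17). Substituting into each constraint, equality holds for (1) and (4); the remaining constraints have slack.

(1) and (4)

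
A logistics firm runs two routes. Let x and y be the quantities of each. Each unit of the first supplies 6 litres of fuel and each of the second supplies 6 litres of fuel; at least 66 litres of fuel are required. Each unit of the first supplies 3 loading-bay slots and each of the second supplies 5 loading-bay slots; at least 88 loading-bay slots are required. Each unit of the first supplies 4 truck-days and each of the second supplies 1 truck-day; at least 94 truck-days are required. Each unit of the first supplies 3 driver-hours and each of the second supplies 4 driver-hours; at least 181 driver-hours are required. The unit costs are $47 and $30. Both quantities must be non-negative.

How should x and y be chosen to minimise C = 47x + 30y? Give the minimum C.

x = 15, y = 34, minimum C = 1725

Corner points and C = 47x + 30y:
  (0, 94) → C = 2820
  (181/3, 0) → C = 8507/3
  (15, 34) → C = 1725
The feasible region is unbounded (it extends along (0, 1), (1, 0)), but C strictly increases along every unbounded feasible direction, so there is no improving ray and the minimum is attained at a vertex.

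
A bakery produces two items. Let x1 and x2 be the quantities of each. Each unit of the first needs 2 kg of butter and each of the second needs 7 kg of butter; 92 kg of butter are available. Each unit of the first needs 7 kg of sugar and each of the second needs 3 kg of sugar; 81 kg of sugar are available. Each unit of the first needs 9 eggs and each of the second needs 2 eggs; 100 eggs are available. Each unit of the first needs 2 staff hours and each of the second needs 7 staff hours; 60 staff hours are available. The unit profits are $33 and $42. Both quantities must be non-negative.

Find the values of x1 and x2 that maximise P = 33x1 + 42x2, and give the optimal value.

Feasible corners and P = 33x1 + 42x2:
  (0, 0) → P = 0
  (0, 60/7) → P = 360
  (100/9, 0) → P = 1100/3
  (138/13, 29/13) → P = 444
  (9, 6) → P = 549

x1 = 9, x2 = 6, maximum P = 549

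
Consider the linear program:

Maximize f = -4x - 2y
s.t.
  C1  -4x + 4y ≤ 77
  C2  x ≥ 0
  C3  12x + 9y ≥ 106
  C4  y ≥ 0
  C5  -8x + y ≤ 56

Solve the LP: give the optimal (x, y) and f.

Corner points and f = -4x - 2y:
  (0, 77/4) → f = -77/2
  (0, 106/9) → f = -212/9
  (53/6, 0) → f = -106/3
The feasible region is unbounded (it extends along (1, 1), (1, 0)), but f strictly decreases along every unbounded feasible direction, so there is no improving ray and the maximum is attained at a vertex.

x = 0, y = 106/9, maximum f = -212/9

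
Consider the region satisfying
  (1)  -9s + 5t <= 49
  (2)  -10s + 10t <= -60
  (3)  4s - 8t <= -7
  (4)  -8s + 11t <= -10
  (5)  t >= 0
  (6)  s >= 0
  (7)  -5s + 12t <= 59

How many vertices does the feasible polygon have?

Of the 21 pairwise boundary intersections, those satisfying every inequality are:
  (55/4, 31/4)
  (56/3, 38/3)
  (97/2, 201/8)
  (769/41, 522/41)

4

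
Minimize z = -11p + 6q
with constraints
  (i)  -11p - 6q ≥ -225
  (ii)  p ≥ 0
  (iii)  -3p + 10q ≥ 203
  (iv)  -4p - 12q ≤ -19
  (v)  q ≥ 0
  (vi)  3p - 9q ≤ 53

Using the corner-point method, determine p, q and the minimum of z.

Corner points and z = -11p + 6q:
  (0, 75/2) → z = 225
  (129/16, 727/32) → z = 381/8
  (0, 203/10) → z = 609/5

At the optimal vertex, -11p - 6q = -225 and -3p + 10q = 203.
Solving simultaneously gives p = 129/16, q = 727/32.

p = 129/16, q = 727/32, minimum z = 381/8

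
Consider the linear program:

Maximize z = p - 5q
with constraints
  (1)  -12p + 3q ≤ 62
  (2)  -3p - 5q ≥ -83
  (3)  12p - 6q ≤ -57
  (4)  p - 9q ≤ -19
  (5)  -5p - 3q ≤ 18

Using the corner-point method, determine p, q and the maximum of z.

p = -133/34, q = 57/34, maximum z = -209/17

Corner points and z = p - 5q:
  (-61/69, 394/23) → z = -5971/69
  (-80/17, 94/51) → z = -710/51
  (71/26, 389/26) → z = -937/13
  (-133/34, 57/34) → z = -209/17
  (-73/16, 77/48) → z = -151/12

The binding constraints are 12p - 6q = -57 and p - 9q = -19.
Solving simultaneously gives p = -133/34, q = 57/34.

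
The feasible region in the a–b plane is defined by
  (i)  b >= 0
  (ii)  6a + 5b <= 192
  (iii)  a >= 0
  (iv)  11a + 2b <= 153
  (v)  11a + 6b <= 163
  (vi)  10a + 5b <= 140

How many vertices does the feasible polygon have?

Intersecting each pair of boundary lines and keeping only the points that satisfy every inequality leaves:
  (0, 0)
  (153/11, 0)
  (0, 163/6)
  (97/7, 2/7)
  (5, 18)

5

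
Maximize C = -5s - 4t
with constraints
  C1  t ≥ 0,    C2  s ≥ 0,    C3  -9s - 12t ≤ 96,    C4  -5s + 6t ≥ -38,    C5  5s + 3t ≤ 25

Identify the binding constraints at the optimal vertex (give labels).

C1 and C2

Vertices and C = -5s - 4t:
  (0, 0) → C = 0
  (5, 0) → C = -25
  (0, 25/3) → C = -100/3

The maximum is at (0, 0). Substituting into each constraint, equality holds for C1 and C2; the remaining constraints have slack.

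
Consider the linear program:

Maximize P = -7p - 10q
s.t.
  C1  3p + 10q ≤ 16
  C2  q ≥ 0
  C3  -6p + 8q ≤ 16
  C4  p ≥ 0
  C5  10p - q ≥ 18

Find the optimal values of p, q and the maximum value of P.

Extreme points and P = -7p - 10q:
  (16/3, 0) → P = -112/3
  (196/103, 106/103) → P = -2432/103
  (9/5, 0) → P = -63/5

p = 9/5, q = 0, maximum P = -63/5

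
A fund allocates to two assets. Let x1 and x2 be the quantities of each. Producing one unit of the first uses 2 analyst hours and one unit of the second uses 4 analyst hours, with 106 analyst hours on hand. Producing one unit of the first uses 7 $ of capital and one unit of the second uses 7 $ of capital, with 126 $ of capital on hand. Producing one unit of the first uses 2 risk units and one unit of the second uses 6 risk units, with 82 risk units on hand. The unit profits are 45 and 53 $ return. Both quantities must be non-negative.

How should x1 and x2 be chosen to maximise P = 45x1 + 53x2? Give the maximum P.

Vertices and P = 45x1 + 53x2:
  (0, 0) → P = 0
  (0, 41/3) → P = 2173/3
  (18, 0) → P = 810
  (13/2, 23/2) → P = 902

At the optimal vertex, 7x1 + 7x2 = 126 and 2x1 + 6x2 = 82.
Solving simultaneously gives x1 = 13/2, x2 = 23/2.

x1 = 13/2, x2 = 23/2, maximum P = 902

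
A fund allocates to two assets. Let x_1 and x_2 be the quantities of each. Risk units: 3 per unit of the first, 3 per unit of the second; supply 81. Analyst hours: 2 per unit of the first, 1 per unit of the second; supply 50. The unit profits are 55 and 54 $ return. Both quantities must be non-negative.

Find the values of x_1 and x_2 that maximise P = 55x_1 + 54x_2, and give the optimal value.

x_1 = 23, x_2 = 4, maximum P = 1481

Extreme points and P = 55x_1 + 54x_2:
  (0, 0) → P = 0
  (0, 27) → P = 1458
  (25, 0) → P = 1375
  (23, 4) → P = 1481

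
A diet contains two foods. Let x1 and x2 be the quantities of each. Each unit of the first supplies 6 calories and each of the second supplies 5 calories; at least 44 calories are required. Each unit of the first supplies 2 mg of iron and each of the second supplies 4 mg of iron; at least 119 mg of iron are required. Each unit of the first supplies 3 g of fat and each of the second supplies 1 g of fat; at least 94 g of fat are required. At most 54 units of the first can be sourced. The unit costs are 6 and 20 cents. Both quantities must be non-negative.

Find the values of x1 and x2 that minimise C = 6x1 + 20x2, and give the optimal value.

x1 = 54, x2 = 11/4, minimum C = 379

Extreme points and C = 6x1 + 20x2:
  (0, 94) → C = 1880
  (257/10, 169/10) → C = 2461/5
  (54, 11/4) → C = 379
The feasible region is unbounded (it extends along (0, 1)), but C strictly increases along every unbounded feasible direction, so there is no improving ray and the minimum is attained at a vertex.

The optimum lies where 2x1 + 4x2 = 119 and x1 = 54.
Solving simultaneously gives x1 = 54, x2 = 11/4.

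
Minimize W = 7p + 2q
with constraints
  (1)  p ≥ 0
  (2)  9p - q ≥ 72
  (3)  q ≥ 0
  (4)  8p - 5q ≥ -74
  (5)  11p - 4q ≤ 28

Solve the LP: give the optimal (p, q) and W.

p = 52/5, q = 108/5, minimum W = 116

Vertices and W = 7p + 2q:
  (434/37, 1242/37) → W = 5522/37
  (52/5, 108/5) → W = 116
  (436/23, 1038/23) → W = 5128/23

The binding constraints are 9p - q = 72 and 11p - 4q = 28.
Solving simultaneously gives p = 52/5, q = 108/5.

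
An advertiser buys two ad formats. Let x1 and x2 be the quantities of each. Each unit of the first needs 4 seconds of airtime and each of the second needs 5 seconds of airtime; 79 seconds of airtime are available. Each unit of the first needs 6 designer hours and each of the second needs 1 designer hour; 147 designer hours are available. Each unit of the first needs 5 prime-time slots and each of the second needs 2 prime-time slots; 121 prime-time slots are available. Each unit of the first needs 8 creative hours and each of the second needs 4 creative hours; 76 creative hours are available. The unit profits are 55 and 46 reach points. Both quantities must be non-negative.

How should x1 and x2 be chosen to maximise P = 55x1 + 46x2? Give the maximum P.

The binding constraints are 4x1 + 5x2 = 79 and 8x1 + 4x2 = 76.
Solving simultaneously gives x1 = 8/3, x2 = 41/3.

x1 = 8/3, x2 = 41/3, maximum P = 2326/3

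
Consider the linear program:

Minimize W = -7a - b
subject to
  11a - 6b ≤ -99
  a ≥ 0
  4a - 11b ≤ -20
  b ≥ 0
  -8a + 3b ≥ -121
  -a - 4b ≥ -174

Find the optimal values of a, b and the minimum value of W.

a = 324/25, b = 2013/50, minimum W = -6549/50

The optimum lies where 11a - 6b = -99 and -a - 4b = -174.
Solving simultaneously gives a = 324/25, b = 2013/50.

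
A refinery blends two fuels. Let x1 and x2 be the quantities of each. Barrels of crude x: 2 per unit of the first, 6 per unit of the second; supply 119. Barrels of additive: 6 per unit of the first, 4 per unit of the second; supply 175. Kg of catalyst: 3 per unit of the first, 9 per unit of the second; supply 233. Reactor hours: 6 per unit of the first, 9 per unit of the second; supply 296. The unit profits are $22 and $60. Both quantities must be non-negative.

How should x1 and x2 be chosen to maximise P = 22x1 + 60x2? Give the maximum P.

x1 = 41/2, x2 = 13, maximum P = 1231

Feasible corners and P = 22x1 + 60x2:
  (0, 0) → P = 0
  (0, 119/6) → P = 1190
  (175/6, 0) → P = 1925/3
  (41/2, 13) → P = 1231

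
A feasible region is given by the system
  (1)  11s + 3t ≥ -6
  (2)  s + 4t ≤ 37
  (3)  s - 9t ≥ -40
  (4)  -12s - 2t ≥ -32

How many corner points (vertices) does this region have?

3

Intersecting each pair of boundary lines and keeping only the points that satisfy every inequality leaves:
  (-29/17, 217/51)
  (54/7, -212/7)
  (104/55, 256/55)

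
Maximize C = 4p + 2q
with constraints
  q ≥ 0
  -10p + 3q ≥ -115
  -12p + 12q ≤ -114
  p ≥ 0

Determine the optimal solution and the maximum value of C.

p = 173/14, q = 20/7, maximum C = 386/7

Feasible corners and C = 4p + 2q:
  (23/2, 0) → C = 46
  (19/2, 0) → C = 38
  (173/14, 20/7) → C = 386/7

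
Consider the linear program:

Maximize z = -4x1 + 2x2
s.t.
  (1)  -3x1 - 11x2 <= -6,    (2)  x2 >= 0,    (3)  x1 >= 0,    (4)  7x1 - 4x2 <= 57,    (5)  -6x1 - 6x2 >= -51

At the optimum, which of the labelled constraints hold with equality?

Vertices and z = -4x1 + 2x2:
  (2, 0) → z = -8
  (0, 6/11) → z = 12/11
  (57/7, 0) → z = -228/7
  (0, 17/2) → z = 17
  (91/11, 5/22) → z = -359/11

The maximum is at (0, 17/2). Substituting into each constraint, equality holds for (3) and (5); the remaining constraints have slack.

(3) and (5)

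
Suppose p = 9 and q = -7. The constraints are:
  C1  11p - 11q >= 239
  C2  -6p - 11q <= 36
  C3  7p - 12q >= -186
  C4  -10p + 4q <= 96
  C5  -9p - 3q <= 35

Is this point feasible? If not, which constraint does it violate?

not feasible — violates C1

Constraint C1: 11p - 11q = 176, which is not ≥ 239. All other constraints are satisfied.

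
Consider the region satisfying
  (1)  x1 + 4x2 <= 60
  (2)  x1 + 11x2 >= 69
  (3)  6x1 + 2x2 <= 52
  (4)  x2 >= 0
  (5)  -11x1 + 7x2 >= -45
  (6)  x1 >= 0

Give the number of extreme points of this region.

4

Of the 15 pairwise boundary intersections, those satisfying every inequality are:
  (4, 14)
  (0, 15)
  (217/32, 181/32)
  (0, 69/11)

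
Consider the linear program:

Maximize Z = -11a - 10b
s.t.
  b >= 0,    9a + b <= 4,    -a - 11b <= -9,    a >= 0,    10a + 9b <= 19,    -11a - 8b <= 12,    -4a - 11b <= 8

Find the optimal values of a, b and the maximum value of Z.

The optimum lies where -a - 11b = -9 and a = 0.
Solving simultaneously gives a = 0, b = 9/11.

a = 0, b = 9/11, maximum Z = -90/11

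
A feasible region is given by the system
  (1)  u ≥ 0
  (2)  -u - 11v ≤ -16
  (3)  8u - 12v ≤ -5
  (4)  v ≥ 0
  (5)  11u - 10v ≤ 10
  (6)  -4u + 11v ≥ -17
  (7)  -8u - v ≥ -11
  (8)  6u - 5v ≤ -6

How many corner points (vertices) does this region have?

4

Pairwise boundary intersections that survive every other constraint:
  (0, 16/11)
  (0, 11)
  (14/71, 102/71)
  (49/46, 57/23)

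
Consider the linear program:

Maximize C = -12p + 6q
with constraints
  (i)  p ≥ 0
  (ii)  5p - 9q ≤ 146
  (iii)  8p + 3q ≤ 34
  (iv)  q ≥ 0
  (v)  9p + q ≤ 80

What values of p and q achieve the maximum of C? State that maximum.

p = 0, q = 34/3, maximum C = 68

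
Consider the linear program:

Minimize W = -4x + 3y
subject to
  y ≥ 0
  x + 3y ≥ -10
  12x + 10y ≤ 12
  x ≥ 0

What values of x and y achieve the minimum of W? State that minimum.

Vertices and W = -4x + 3y:
  (1, 0) → W = -4
  (0, 0) → W = 0
  (0, 6/5) → W = 18/5

x = 1, y = 0, minimum W = -4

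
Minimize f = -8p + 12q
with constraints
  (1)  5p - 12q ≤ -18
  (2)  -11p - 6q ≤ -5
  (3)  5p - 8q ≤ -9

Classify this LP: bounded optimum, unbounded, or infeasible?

From the feasible point (-8/27, 223/162), moving in the direction (8, 5) keeps every constraint satisfied while f decreases without bound.

unbounded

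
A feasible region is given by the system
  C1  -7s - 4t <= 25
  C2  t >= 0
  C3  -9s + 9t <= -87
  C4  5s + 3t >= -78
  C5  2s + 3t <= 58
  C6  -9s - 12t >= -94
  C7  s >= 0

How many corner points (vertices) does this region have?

3

The feasible vertices (each the meet of two boundaries and inside every other half-plane) are:
  (29/3, 0)
  (94/9, 0)
  (10, 1/3)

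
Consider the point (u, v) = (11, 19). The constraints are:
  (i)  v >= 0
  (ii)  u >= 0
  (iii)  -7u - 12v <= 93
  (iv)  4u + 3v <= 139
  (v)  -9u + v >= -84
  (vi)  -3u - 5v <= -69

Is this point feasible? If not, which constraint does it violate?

feasible

(i): 19 ≥ 0 ✓
(ii): 11 ≥ 0 ✓
(iii): -305 ≤ 93 ✓
(iv): 101 ≤ 139 ✓
(v): -80 ≥ -84 ✓
(vi): -128 ≤ -69 ✓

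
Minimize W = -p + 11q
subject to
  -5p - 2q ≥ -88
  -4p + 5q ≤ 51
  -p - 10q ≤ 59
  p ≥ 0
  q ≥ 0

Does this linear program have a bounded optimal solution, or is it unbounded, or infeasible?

bounded optimum

Feasible corners and W = -p + 11q:
  (338/33, 607/33) → W = 2113/11
  (88/5, 0) → W = -88/5
  (0, 51/5) → W = 561/5
  (0, 0) → W = 0
The feasible region has finitely many vertices and no improving ray; the minimum is -88/5 at (88/5, 0).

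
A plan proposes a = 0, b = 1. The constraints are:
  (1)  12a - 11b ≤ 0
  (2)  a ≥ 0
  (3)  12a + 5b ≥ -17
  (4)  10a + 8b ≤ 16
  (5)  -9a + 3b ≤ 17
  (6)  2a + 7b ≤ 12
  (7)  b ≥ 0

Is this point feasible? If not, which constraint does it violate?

(1): -11 ≤ 0 ✓
(2): 0 ≥ 0 ✓
(3): 5 ≥ -17 ✓
(4): 8 ≤ 16 ✓
(5): 3 ≤ 17 ✓
(6): 7 ≤ 12 ✓
(7): 1 ≥ 0 ✓

feasible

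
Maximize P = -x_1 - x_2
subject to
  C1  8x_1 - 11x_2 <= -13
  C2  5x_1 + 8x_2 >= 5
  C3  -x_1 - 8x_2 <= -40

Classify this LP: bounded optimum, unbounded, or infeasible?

From the feasible point (112/25, 111/25), moving in the direction (-8, 5) keeps every constraint satisfied while P increases without bound.

unbounded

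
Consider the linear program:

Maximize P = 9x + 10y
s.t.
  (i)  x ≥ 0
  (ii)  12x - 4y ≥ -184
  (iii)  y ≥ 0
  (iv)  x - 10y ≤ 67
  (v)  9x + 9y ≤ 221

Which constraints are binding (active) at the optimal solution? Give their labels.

Feasible corners and P = 9x + 10y:
  (0, 0) → P = 0
  (0, 221/9) → P = 2210/9
  (221/9, 0) → P = 221

The maximum is at (0, 221/9). Substituting into each constraint, equality holds for (i) and (v); the remaining constraints have slack.

(i) and (v)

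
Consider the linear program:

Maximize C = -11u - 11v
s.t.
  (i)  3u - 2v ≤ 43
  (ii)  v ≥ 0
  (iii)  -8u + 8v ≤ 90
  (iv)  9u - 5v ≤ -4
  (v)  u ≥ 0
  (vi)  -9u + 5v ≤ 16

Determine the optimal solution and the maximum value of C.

u = 0, v = 4/5, maximum C = -44/5

The binding constraints are 9u - 5v = -4 and u = 0.
Solving simultaneously gives u = 0, v = 4/5.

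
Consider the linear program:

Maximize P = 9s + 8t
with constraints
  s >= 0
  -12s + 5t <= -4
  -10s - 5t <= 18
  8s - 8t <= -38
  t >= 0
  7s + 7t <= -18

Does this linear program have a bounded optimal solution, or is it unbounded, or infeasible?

infeasible

The boundaries -12s + 5t = -4 and 8s - 8t = -38 meet at (111/28, 61/7), but that point violates 7s + 7t ≤ -18. Every candidate vertex is excluded by some other constraint, so the feasible region is empty.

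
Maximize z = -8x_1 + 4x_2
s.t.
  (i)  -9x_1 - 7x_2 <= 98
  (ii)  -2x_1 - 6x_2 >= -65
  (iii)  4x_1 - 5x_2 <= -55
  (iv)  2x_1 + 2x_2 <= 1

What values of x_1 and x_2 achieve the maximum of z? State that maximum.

Vertices and z = -8x_1 + 4x_2:
  (-1043/40, 781/40) → z = 2867/10
  (-875/73, 103/73) → z = 7412/73
  (-31/2, 16) → z = 188
  (-35/6, 19/3) → z = 72

x_1 = -1043/40, x_2 = 781/40, maximum z = 2867/10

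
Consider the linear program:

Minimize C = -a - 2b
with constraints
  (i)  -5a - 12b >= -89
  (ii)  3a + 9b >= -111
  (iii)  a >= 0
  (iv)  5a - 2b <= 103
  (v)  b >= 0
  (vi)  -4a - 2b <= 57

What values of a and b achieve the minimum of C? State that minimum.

a = 89/5, b = 0, minimum C = -89/5

Feasible corners and C = -a - 2b:
  (0, 89/12) → C = -89/6
  (89/5, 0) → C = -89/5
  (0, 0) → C = 0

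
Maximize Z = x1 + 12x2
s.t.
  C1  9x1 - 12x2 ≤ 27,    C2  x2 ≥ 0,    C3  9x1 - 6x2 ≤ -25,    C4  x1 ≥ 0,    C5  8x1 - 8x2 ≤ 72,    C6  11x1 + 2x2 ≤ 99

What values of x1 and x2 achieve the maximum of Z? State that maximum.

x1 = 0, x2 = 99/2, maximum Z = 594

Vertices and Z = x1 + 12x2:
  (0, 25/6) → Z = 50
  (136/21, 583/42) → Z = 3634/21
  (0, 99/2) → Z = 594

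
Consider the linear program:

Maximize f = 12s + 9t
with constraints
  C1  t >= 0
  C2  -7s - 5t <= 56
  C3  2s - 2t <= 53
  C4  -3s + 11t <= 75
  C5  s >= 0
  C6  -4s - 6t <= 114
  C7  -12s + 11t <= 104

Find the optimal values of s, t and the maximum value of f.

s = 733/16, t = 309/16, maximum f = 11577/16

Corner points and f = 12s + 9t:
  (53/2, 0) → f = 318
  (0, 0) → f = 0
  (733/16, 309/16) → f = 11577/16
  (0, 75/11) → f = 675/11

At the optimal vertex, 2s - 2t = 53 and -3s + 11t = 75.
Solving simultaneously gives s = 733/16, t = 309/16.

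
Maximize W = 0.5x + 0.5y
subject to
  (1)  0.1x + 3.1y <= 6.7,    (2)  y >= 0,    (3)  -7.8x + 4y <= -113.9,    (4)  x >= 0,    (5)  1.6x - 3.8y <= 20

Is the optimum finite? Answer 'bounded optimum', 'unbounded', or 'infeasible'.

Vertices and W = 0.5x + 0.5y:
  (37989/2458, 4087/2458) → W = 10519/1229
  (4373/267, 436/267) → W = 1603/178
  (17641/1162, 656/581) → W = 18953/2324
The feasible region has finitely many vertices and no improving ray; the maximum is 1603/178 at (4373/267, 436/267).

bounded optimum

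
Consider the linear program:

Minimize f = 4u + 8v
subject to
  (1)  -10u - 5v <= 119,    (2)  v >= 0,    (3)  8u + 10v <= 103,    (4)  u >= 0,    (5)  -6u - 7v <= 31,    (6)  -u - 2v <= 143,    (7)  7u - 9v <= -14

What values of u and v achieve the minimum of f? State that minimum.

u = 0, v = 14/9, minimum f = 112/9

Extreme points and f = 4u + 8v:
  (0, 103/10) → f = 412/5
  (787/142, 833/142) → f = 4906/71
  (0, 14/9) → f = 112/9

The optimum lies where u = 0 and 7u - 9v = -14.
Solving simultaneously gives u = 0, v = 14/9.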